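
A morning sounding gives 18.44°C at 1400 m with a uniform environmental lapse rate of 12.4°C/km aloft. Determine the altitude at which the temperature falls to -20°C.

Height above start = (18.44 − (-20)) / 12.4 = 3.1 km
Altitude = 1400 m + 3100 m = 4500 m

4500 m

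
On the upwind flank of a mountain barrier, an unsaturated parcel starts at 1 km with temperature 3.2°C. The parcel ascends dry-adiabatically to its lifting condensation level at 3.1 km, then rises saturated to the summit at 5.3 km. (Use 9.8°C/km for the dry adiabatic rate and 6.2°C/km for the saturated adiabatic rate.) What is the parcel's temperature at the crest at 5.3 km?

Dry to 3100 m: -9.8 × 2.1 km = -20.58°C, so T = -17.38°C.
Saturated to 5300 m: -6.2 × 2.2 km = -13.64°C, so T = -31.02°C.

-31.02°C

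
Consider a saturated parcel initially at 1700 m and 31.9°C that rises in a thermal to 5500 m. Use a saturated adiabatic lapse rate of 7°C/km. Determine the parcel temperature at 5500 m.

5.3°C

1700 → 5500 m (saturated adiabatic, 7°C/km): ΔT = -7 × 3.8 = -26.6°C → T = 5.3°C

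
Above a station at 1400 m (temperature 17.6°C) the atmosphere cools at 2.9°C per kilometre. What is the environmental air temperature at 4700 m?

Environmental to 4700 m: -2.9 × 3.3 km = -9.57°C, so T = 8.03°C.

8.03°C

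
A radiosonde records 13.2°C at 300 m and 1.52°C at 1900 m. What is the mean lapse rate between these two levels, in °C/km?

7.3°C/km

Γ = −ΔT/Δz = (13.2 − 1.52) / (1900 − 300) m
  = 11.68°C / 1.6 km = 7.3°C/km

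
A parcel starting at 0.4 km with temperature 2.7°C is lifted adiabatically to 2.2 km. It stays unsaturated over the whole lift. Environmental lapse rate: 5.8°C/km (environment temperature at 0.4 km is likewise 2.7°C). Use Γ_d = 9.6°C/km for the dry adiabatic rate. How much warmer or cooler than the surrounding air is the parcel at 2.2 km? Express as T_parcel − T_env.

Parcel:
  From 400 m to 2200 m (dry): cools by 9.6 × 1.8 = 17.28°C, giving -14.58°C.
Environment:
  From 400 m to 2200 m (environment): cools by 5.8 × 1.8 = 10.44°C, giving -7.74°C.
T_parcel − T_env = -14.58 − (-7.74) = -6.84°C

-6.84°C (parcel cooler than environment)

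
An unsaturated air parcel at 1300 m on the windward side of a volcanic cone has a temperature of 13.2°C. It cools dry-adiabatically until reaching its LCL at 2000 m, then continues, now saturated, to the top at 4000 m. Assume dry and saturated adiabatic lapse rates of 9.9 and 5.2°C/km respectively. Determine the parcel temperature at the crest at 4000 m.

Dry to 2000 m: -9.9 × 0.7 km = -6.93°C, so T = 6.27°C.
Saturated to 4000 m: -5.2 × 2 km = -10.4°C, so T = -4.13°C.

-4.13°C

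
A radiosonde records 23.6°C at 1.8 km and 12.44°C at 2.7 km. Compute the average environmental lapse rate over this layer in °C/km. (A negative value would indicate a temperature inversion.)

Γ = −ΔT/Δz = (23.6 − 12.44) / (2700 − 1800) m
  = 11.16°C / 0.9 km = 12.4°C/km

12.4°C/km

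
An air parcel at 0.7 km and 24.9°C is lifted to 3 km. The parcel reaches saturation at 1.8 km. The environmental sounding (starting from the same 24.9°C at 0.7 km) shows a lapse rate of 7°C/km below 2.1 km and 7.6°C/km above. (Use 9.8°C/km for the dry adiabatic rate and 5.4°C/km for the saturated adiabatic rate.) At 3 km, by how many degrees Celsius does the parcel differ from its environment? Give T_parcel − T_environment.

Parcel:
  700 → 1800 m (dry, 9.8°C/km): ΔT = -9.8 × 1.1 = -10.78°C → T = 14.12°C
  1800 → 3000 m (saturated, 5.4°C/km): ΔT = -5.4 × 1.2 = -6.48°C → T = 7.64°C
Environment:
  700 → 2100 m (environment, lower layer, 7°C/km): ΔT = -7 × 1.4 = -9.8°C → T = 15.1°C
  2100 → 3000 m (environment, upper layer, 7.6°C/km): ΔT = -7.6 × 0.9 = -6.84°C → T = 8.26°C
T_parcel − T_env = 7.64 − 8.26 = -0.62°C

-0.62°C (parcel cooler than environment)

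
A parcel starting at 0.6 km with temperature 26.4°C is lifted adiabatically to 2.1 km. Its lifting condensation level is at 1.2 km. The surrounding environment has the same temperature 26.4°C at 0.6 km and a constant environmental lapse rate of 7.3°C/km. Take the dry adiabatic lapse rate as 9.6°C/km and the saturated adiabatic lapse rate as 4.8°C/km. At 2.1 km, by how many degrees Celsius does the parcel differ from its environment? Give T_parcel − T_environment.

Parcel:
  From 600 m to 1200 m (dry): cools by 9.6 × 0.6 = 5.76°C, giving 20.64°C.
  From 1200 m to 2100 m (saturated): cools by 4.8 × 0.9 = 4.32°C, giving 16.32°C.
Environment:
  From 600 m to 2100 m (environment): cools by 7.3 × 1.5 = 10.95°C, giving 15.45°C.
T_parcel − T_env = 16.32 − 15.45 = +0.87°C

+0.87°C (parcel warmer than environment)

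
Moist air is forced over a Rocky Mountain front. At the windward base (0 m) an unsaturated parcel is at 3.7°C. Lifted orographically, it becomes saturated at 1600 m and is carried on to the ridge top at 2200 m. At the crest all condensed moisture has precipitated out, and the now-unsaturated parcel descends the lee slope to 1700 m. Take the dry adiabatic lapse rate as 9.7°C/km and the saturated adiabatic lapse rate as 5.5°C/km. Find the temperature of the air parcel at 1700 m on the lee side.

-10.27°C

0–1600 m, dry: Δz = 1.6 km ⇒ ΔT = -15.52°C; T = -11.82°C
1600–2200 m, saturated: Δz = 0.6 km ⇒ ΔT = -3.3°C; T = -15.12°C
2200–1700 m, dry descent: Δz = 0.5 km ⇒ ΔT = +4.85°C; T = -10.27°C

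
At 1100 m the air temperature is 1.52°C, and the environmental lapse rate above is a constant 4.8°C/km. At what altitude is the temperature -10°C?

3500 m

Height above start = (1.52 − (-10)) / 4.8 = 2.4 km
Altitude = 1100 m + 2400 m = 3500 m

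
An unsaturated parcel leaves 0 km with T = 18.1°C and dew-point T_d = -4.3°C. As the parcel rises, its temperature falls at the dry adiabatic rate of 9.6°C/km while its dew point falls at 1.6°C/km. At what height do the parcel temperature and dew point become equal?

2.8 km

T and T_d converge at 9.6 − 1.6 = 8°C per km
Height above start = (18.1 − (-4.3)) / 8 = 2.8 km
LCL altitude = 0 m + 2800 m = 2800 m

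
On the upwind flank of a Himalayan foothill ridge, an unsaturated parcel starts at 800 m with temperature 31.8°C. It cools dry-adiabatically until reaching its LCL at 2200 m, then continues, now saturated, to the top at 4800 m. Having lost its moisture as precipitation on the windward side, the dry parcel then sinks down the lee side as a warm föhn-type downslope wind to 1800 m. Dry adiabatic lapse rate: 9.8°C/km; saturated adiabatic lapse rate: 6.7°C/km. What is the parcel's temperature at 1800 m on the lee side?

800 → 2200 m (dry, 9.8°C/km): ΔT = -9.8 × 1.4 = -13.72°C → T = 18.08°C
2200 → 4800 m (saturated, 6.7°C/km): ΔT = -6.7 × 2.6 = -17.42°C → T = 0.66°C
4800 → 1800 m (dry descent, 9.8°C/km): ΔT = +9.8 × 3 = +29.4°C → T = 30.06°C

30.06°C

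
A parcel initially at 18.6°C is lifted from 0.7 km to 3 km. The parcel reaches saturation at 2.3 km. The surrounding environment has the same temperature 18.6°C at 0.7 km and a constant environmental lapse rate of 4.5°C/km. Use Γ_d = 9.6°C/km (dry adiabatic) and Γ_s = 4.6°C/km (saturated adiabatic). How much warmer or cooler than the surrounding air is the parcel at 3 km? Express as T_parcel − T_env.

Parcel:
  From 700 m to 2300 m (dry): cools by 9.6 × 1.6 = 15.36°C, giving 3.24°C.
  From 2300 m to 3000 m (saturated): cools by 4.6 × 0.7 = 3.22°C, giving 0.02°C.
Environment:
  From 700 m to 3000 m (environment): cools by 4.5 × 2.3 = 10.35°C, giving 8.25°C.
T_parcel − T_env = 0.02 − 8.25 = -8.23°C

-8.23°C (parcel cooler than environment)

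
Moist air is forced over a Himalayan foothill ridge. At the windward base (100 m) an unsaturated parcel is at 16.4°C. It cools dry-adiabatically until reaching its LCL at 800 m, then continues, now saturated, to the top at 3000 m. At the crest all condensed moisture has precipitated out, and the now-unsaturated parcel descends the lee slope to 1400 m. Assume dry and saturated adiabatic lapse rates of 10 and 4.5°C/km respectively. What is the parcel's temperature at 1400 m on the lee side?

Dry to 800 m: -10 × 0.7 km = -7°C, so T = 9.4°C.
Saturated to 3000 m: -4.5 × 2.2 km = -9.9°C, so T = -0.5°C.
Dry descent to 1400 m: +10 × 1.6 km = +16°C, so T = 15.5°C.

15.5°C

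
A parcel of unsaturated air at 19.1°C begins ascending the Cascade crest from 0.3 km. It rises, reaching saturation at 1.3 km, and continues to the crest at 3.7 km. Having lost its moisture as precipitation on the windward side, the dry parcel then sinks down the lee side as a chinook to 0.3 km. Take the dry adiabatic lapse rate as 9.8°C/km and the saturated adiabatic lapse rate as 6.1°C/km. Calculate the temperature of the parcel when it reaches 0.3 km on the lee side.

27.98°C

From 300 m to 1300 m (dry): cools by 9.8 × 1 = 9.8°C, giving 9.3°C.
From 1300 m to 3700 m (saturated): cools by 6.1 × 2.4 = 14.64°C, giving -5.34°C.
From 3700 m to 300 m (dry descent): warms by 9.8 × 3.4 = 33.32°C, giving 27.98°C.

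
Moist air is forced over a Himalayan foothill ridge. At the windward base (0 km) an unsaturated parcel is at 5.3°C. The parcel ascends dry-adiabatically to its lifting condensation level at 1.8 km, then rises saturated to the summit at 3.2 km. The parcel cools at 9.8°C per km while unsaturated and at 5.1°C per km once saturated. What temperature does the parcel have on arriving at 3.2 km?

-19.48°C

From 0 m to 1800 m (dry): cools by 9.8 × 1.8 = 17.64°C, giving -12.34°C.
From 1800 m to 3200 m (saturated): cools by 5.1 × 1.4 = 7.14°C, giving -19.48°C.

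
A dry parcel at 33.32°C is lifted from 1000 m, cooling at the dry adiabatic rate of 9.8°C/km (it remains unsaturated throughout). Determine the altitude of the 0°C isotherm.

4400 m

Height above start = (33.32 − 0) / 9.8 = 3.4 km
Altitude = 1000 m + 3400 m = 4400 m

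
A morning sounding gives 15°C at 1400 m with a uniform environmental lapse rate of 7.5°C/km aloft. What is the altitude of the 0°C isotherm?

3400 m

Height above start = (15 − 0) / 7.5 = 2 km
Altitude = 1400 m + 2000 m = 3400 m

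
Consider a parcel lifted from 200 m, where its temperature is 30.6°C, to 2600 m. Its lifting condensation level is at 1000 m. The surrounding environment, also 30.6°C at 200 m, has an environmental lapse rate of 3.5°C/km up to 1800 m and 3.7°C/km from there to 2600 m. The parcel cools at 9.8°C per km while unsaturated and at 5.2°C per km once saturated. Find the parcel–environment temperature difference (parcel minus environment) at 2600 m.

-7.6°C (parcel cooler than environment)

Parcel:
  200 → 1000 m (dry, 9.8°C/km): ΔT = -9.8 × 0.8 = -7.84°C → T = 22.76°C
  1000 → 2600 m (saturated, 5.2°C/km): ΔT = -5.2 × 1.6 = -8.32°C → T = 14.44°C
Environment:
  200 → 1800 m (environment, lower layer, 3.5°C/km): ΔT = -3.5 × 1.6 = -5.6°C → T = 25°C
  1800 → 2600 m (environment, upper layer, 3.7°C/km): ΔT = -3.7 × 0.8 = -2.96°C → T = 22.04°C
T_parcel − T_env = 14.44 − 22.04 = -7.6°C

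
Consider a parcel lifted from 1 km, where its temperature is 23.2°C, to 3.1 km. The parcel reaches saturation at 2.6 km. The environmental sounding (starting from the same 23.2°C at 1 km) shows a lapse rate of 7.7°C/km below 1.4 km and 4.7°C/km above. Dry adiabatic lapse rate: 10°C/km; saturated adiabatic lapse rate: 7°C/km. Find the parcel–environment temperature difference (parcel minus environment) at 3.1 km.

-8.43°C (parcel cooler than environment)

Parcel:
  Dry to 2600 m: -10 × 1.6 km = -16°C, so T = 7.2°C.
  Saturated to 3100 m: -7 × 0.5 km = -3.5°C, so T = 3.7°C.
Environment:
  Environment, lower layer to 1400 m: -7.7 × 0.4 km = -3.08°C, so T = 20.12°C.
  Environment, upper layer to 3100 m: -4.7 × 1.7 km = -7.99°C, so T = 12.13°C.
T_parcel − T_env = 3.7 − 12.13 = -8.43°C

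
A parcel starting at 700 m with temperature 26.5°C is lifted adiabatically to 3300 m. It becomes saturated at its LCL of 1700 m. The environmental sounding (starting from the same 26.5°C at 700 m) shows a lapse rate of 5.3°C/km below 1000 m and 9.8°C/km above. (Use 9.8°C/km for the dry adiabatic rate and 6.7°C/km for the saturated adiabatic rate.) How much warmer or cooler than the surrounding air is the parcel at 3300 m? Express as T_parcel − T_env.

+3.61°C (parcel warmer than environment)

Parcel:
  700 → 1700 m (dry, 9.8°C/km): ΔT = -9.8 × 1 = -9.8°C → T = 16.7°C
  1700 → 3300 m (saturated, 6.7°C/km): ΔT = -6.7 × 1.6 = -10.72°C → T = 5.98°C
Environment:
  700 → 1000 m (environment, lower layer, 5.3°C/km): ΔT = -5.3 × 0.3 = -1.59°C → T = 24.91°C
  1000 → 3300 m (environment, upper layer, 9.8°C/km): ΔT = -9.8 × 2.3 = -22.54°C → T = 2.37°C
T_parcel − T_env = 5.98 − 2.37 = +3.61°C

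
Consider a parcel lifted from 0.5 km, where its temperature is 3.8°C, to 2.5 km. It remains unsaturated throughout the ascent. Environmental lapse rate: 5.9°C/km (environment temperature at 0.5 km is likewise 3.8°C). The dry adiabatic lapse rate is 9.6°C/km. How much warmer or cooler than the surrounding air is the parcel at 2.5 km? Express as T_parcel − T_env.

-7.4°C (parcel cooler than environment)

Parcel:
  500–2500 m, dry: Δz = 2 km ⇒ ΔT = -19.2°C; T = -15.4°C
Environment:
  500–2500 m, environment: Δz = 2 km ⇒ ΔT = -11.8°C; T = -8°C
T_parcel − T_env = -15.4 − (-8) = -7.4°C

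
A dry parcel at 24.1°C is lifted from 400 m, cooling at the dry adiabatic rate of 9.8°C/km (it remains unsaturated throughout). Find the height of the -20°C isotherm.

4900 m

Height above start = (24.1 − (-20)) / 9.8 = 4.5 km
Altitude = 400 m + 4500 m = 4900 m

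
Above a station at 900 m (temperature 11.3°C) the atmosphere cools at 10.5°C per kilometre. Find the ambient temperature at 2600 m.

-6.55°C

From 900 m to 2600 m (environmental): cools by 10.5 × 1.7 = 17.85°C, giving -6.55°C.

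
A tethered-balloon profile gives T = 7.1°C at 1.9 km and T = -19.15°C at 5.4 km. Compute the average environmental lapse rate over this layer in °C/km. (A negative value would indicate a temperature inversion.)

7.5°C/km

Γ = −ΔT/Δz = (7.1 − (-19.15)) / (5400 − 1900) m
  = 26.25°C / 3.5 km = 7.5°C/km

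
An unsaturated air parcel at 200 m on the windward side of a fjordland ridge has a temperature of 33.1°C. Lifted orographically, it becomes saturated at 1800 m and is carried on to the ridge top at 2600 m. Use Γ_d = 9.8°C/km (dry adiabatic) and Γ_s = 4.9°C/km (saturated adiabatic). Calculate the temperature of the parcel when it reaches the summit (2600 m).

200–1800 m, dry: Δz = 1.6 km ⇒ ΔT = -15.68°C; T = 17.42°C
1800–2600 m, saturated: Δz = 0.8 km ⇒ ΔT = -3.92°C; T = 13.5°C

13.5°C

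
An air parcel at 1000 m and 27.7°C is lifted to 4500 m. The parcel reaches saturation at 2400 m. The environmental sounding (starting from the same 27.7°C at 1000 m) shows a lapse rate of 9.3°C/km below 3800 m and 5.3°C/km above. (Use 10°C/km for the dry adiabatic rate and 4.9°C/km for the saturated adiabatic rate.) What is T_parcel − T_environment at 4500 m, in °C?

Parcel:
  1000–2400 m, dry: Δz = 1.4 km ⇒ ΔT = -14°C; T = 13.7°C
  2400–4500 m, saturated: Δz = 2.1 km ⇒ ΔT = -10.29°C; T = 3.41°C
Environment:
  1000–3800 m, environment, lower layer: Δz = 2.8 km ⇒ ΔT = -26.04°C; T = 1.66°C
  3800–4500 m, environment, upper layer: Δz = 0.7 km ⇒ ΔT = -3.71°C; T = -2.05°C
T_parcel − T_env = 3.41 − (-2.05) = +5.46°C

+5.46°C (parcel warmer than environment)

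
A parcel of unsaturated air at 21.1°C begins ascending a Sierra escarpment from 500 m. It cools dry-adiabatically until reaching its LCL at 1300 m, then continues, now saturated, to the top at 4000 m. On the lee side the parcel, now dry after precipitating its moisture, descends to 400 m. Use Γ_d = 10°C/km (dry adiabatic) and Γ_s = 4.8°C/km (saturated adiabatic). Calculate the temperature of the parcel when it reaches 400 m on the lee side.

From 500 m to 1300 m (dry): cools by 10 × 0.8 = 8°C, giving 13.1°C.
From 1300 m to 4000 m (saturated): cools by 4.8 × 2.7 = 12.96°C, giving 0.14°C.
From 4000 m to 400 m (dry descent): warms by 10 × 3.6 = 36°C, giving 36.14°C.

36.14°C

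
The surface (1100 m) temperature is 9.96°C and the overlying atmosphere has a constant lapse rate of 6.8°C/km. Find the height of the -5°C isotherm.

Height above start = (9.96 − (-5)) / 6.8 = 2.2 km
Altitude = 1100 m + 2200 m = 3300 m

3300 m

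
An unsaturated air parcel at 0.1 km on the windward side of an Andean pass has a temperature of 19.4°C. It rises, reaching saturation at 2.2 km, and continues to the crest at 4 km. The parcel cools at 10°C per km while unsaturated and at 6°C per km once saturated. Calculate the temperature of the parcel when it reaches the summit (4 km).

From 100 m to 2200 m (dry): cools by 10 × 2.1 = 21°C, giving -1.6°C.
From 2200 m to 4000 m (saturated): cools by 6 × 1.8 = 10.8°C, giving -12.4°C.

-12.4°C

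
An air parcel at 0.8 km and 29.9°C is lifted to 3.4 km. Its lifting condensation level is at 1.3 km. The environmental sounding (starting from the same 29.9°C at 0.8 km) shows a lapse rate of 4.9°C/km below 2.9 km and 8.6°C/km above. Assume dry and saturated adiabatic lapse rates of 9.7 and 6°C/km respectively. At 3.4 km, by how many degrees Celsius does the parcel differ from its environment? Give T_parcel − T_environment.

Parcel:
  From 800 m to 1300 m (dry): cools by 9.7 × 0.5 = 4.85°C, giving 25.05°C.
  From 1300 m to 3400 m (saturated): cools by 6 × 2.1 = 12.6°C, giving 12.45°C.
Environment:
  From 800 m to 2900 m (environment, lower layer): cools by 4.9 × 2.1 = 10.29°C, giving 19.61°C.
  From 2900 m to 3400 m (environment, upper layer): cools by 8.6 × 0.5 = 4.3°C, giving 15.31°C.
T_parcel − T_env = 12.45 − 15.31 = -2.86°C

-2.86°C (parcel cooler than environment)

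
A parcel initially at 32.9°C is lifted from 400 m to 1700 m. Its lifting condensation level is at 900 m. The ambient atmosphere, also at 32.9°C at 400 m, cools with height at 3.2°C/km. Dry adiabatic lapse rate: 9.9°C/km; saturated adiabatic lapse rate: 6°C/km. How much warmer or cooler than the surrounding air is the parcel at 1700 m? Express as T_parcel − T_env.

-5.59°C (parcel cooler than environment)

Parcel:
  Dry to 900 m: -9.9 × 0.5 km = -4.95°C, so T = 27.95°C.
  Saturated to 1700 m: -6 × 0.8 km = -4.8°C, so T = 23.15°C.
Environment:
  Environment to 1700 m: -3.2 × 1.3 km = -4.16°C, so T = 28.74°C.
T_parcel − T_env = 23.15 − 28.74 = -5.59°C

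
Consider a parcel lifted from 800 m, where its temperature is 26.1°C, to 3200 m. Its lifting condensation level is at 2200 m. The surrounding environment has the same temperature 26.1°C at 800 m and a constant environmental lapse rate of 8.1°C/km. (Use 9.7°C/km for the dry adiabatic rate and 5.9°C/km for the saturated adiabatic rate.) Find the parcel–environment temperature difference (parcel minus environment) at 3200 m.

Parcel:
  Dry to 2200 m: -9.7 × 1.4 km = -13.58°C, so T = 12.52°C.
  Saturated to 3200 m: -5.9 × 1 km = -5.9°C, so T = 6.62°C.
Environment:
  Environment to 3200 m: -8.1 × 2.4 km = -19.44°C, so T = 6.66°C.
T_parcel − T_env = 6.62 − 6.66 = -0.04°C

-0.04°C (parcel cooler than environment)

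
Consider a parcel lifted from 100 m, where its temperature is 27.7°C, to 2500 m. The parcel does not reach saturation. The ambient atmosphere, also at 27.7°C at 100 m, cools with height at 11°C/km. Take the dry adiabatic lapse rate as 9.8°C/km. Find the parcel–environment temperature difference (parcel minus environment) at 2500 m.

+2.88°C (parcel warmer than environment)

Parcel:
  From 100 m to 2500 m (dry): cools by 9.8 × 2.4 = 23.52°C, giving 4.18°C.
Environment:
  From 100 m to 2500 m (environment): cools by 11 × 2.4 = 26.4°C, giving 1.3°C.
T_parcel − T_env = 4.18 − 1.3 = +2.88°C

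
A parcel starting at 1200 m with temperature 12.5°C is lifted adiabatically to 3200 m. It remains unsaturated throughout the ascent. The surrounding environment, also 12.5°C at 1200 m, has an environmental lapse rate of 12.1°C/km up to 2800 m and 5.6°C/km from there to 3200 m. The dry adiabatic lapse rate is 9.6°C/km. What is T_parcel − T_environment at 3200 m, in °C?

+2.4°C (parcel warmer than environment)

Parcel:
  Dry to 3200 m: -9.6 × 2 km = -19.2°C, so T = -6.7°C.
Environment:
  Environment, lower layer to 2800 m: -12.1 × 1.6 km = -19.36°C, so T = -6.86°C.
  Environment, upper layer to 3200 m: -5.6 × 0.4 km = -2.24°C, so T = -9.1°C.
T_parcel − T_env = -6.7 − (-9.1) = +2.4°C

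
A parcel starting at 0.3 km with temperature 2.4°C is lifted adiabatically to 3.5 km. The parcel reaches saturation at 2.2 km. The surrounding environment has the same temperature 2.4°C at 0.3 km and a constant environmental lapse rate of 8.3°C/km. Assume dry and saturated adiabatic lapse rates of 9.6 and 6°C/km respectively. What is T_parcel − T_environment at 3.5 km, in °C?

+0.52°C (parcel warmer than environment)

Parcel:
  From 300 m to 2200 m (dry): cools by 9.6 × 1.9 = 18.24°C, giving -15.84°C.
  From 2200 m to 3500 m (saturated): cools by 6 × 1.3 = 7.8°C, giving -23.64°C.
Environment:
  From 300 m to 3500 m (environment): cools by 8.3 × 3.2 = 26.56°C, giving -24.16°C.
T_parcel − T_env = -23.64 − (-24.16) = +0.52°C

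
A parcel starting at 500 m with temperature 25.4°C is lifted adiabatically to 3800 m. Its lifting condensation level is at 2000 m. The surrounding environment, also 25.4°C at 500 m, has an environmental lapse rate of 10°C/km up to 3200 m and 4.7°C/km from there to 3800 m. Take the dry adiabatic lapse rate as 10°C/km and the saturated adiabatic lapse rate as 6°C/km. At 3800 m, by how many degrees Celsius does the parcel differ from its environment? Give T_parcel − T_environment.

+4.02°C (parcel warmer than environment)

Parcel:
  From 500 m to 2000 m (dry): cools by 10 × 1.5 = 15°C, giving 10.4°C.
  From 2000 m to 3800 m (saturated): cools by 6 × 1.8 = 10.8°C, giving -0.4°C.
Environment:
  From 500 m to 3200 m (environment, lower layer): cools by 10 × 2.7 = 27°C, giving -1.6°C.
  From 3200 m to 3800 m (environment, upper layer): cools by 4.7 × 0.6 = 2.82°C, giving -4.42°C.
T_parcel − T_env = -0.4 − (-4.42) = +4.02°C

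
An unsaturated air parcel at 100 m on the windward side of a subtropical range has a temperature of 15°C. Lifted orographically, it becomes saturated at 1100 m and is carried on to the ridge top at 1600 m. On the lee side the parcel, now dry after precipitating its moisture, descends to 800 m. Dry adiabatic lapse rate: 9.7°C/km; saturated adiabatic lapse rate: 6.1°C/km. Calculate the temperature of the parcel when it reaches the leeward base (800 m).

100 → 1100 m (dry, 9.7°C/km): ΔT = -9.7 × 1 = -9.7°C → T = 5.3°C
1100 → 1600 m (saturated, 6.1°C/km): ΔT = -6.1 × 0.5 = -3.05°C → T = 2.25°C
1600 → 800 m (dry descent, 9.7°C/km): ΔT = +9.7 × 0.8 = +7.76°C → T = 10.01°C

10.01°C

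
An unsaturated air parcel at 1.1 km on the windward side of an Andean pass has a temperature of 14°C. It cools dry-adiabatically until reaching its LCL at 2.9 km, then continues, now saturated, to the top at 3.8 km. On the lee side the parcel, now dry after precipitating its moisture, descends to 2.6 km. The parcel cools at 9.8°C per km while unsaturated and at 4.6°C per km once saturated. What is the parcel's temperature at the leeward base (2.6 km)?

3.98°C

1100 → 2900 m (dry, 9.8°C/km): ΔT = -9.8 × 1.8 = -17.64°C → T = -3.64°C
2900 → 3800 m (saturated, 4.6°C/km): ΔT = -4.6 × 0.9 = -4.14°C → T = -7.78°C
3800 → 2600 m (dry descent, 9.8°C/km): ΔT = +9.8 × 1.2 = +11.76°C → T = 3.98°C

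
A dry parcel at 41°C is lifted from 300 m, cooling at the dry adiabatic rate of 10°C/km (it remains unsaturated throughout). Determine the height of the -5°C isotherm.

4900 m

Height above start = (41 − (-5)) / 10 = 4.6 km
Altitude = 300 m + 4600 m = 4900 m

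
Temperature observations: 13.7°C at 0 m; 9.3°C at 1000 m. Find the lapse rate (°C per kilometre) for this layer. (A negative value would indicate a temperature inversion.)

Γ = −ΔT/Δz = (13.7 − 9.3) / (1000 − 0) m
  = 4.4°C / 1 km = 4.4°C/km

4.4°C/km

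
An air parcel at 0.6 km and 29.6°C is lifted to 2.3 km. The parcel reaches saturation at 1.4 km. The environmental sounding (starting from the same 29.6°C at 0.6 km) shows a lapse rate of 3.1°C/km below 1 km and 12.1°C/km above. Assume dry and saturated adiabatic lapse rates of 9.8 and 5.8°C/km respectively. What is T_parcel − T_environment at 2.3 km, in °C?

Parcel:
  Dry to 1400 m: -9.8 × 0.8 km = -7.84°C, so T = 21.76°C.
  Saturated to 2300 m: -5.8 × 0.9 km = -5.22°C, so T = 16.54°C.
Environment:
  Environment, lower layer to 1000 m: -3.1 × 0.4 km = -1.24°C, so T = 28.36°C.
  Environment, upper layer to 2300 m: -12.1 × 1.3 km = -15.73°C, so T = 12.63°C.
T_parcel − T_env = 16.54 − 12.63 = +3.91°C

+3.91°C (parcel warmer than environment)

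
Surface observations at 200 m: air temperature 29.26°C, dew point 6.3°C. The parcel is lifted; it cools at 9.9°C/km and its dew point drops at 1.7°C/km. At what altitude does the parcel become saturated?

T and T_d converge at 9.9 − 1.7 = 8.2°C per km
Height above start = (29.26 − 6.3) / 8.2 = 2.8 km
LCL altitude = 200 m + 2800 m = 3000 m

3000 m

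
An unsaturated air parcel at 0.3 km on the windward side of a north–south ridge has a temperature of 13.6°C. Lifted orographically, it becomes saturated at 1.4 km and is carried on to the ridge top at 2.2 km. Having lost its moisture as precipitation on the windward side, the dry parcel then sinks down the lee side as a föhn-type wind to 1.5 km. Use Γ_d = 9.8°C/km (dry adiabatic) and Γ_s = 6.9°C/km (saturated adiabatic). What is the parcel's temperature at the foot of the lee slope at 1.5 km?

4.16°C

300 → 1400 m (dry, 9.8°C/km): ΔT = -9.8 × 1.1 = -10.78°C → T = 2.82°C
1400 → 2200 m (saturated, 6.9°C/km): ΔT = -6.9 × 0.8 = -5.52°C → T = -2.7°C
2200 → 1500 m (dry descent, 9.8°C/km): ΔT = +9.8 × 0.7 = +6.86°C → T = 4.16°C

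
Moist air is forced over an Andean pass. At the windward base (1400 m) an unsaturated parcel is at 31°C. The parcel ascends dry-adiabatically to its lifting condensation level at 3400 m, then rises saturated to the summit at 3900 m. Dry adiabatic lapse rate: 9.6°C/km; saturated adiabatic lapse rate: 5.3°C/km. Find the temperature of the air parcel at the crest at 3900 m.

9.15°C

1400 → 3400 m (dry, 9.6°C/km): ΔT = -9.6 × 2 = -19.2°C → T = 11.8°C
3400 → 3900 m (saturated, 5.3°C/km): ΔT = -5.3 × 0.5 = -2.65°C → T = 9.15°C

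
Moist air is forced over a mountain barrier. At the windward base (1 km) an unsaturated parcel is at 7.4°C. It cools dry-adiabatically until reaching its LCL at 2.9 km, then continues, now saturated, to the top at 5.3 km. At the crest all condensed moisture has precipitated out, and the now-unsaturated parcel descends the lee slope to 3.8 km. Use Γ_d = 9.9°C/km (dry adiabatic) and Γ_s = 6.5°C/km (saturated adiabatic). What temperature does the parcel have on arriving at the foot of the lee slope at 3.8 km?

From 1000 m to 2900 m (dry): cools by 9.9 × 1.9 = 18.81°C, giving -11.41°C.
From 2900 m to 5300 m (saturated): cools by 6.5 × 2.4 = 15.6°C, giving -27.01°C.
From 5300 m to 3800 m (dry descent): warms by 9.9 × 1.5 = 14.85°C, giving -12.16°C.

-12.16°C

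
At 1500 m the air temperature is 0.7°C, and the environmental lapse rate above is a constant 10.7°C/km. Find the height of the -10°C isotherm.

Height above start = (0.7 − (-10)) / 10.7 = 1 km
Altitude = 1500 m + 1000 m = 2500 m

2500 m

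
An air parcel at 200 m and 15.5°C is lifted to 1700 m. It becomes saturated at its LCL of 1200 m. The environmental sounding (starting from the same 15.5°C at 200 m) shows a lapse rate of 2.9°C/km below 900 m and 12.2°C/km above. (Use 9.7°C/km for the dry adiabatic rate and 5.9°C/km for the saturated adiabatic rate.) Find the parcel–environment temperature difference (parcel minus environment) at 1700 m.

Parcel:
  Dry to 1200 m: -9.7 × 1 km = -9.7°C, so T = 5.8°C.
  Saturated to 1700 m: -5.9 × 0.5 km = -2.95°C, so T = 2.85°C.
Environment:
  Environment, lower layer to 900 m: -2.9 × 0.7 km = -2.03°C, so T = 13.47°C.
  Environment, upper layer to 1700 m: -12.2 × 0.8 km = -9.76°C, so T = 3.71°C.
T_parcel − T_env = 2.85 − 3.71 = -0.86°C

-0.86°C (parcel cooler than environment)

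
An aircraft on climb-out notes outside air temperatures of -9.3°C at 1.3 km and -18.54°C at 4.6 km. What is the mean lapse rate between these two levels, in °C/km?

2.8°C/km

Γ = −ΔT/Δz = (-9.3 − (-18.54)) / (4600 − 1300) m
  = 9.24°C / 3.3 km = 2.8°C/km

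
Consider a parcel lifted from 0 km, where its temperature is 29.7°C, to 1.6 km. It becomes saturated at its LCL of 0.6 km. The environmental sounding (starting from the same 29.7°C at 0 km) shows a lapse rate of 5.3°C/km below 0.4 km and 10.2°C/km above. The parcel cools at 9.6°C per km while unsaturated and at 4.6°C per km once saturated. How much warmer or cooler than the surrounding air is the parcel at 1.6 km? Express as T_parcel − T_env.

Parcel:
  0 → 600 m (dry, 9.6°C/km): ΔT = -9.6 × 0.6 = -5.76°C → T = 23.94°C
  600 → 1600 m (saturated, 4.6°C/km): ΔT = -4.6 × 1 = -4.6°C → T = 19.34°C
Environment:
  0 → 400 m (environment, lower layer, 5.3°C/km): ΔT = -5.3 × 0.4 = -2.12°C → T = 27.58°C
  400 → 1600 m (environment, upper layer, 10.2°C/km): ΔT = -10.2 × 1.2 = -12.24°C → T = 15.34°C
T_parcel − T_env = 19.34 − 15.34 = +4°C

+4°C (parcel warmer than environment)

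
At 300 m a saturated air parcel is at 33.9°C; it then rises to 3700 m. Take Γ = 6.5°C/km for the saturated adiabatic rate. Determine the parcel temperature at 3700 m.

11.8°C

300–3700 m, saturated adiabatic: Δz = 3.4 km ⇒ ΔT = -22.1°C; T = 11.8°C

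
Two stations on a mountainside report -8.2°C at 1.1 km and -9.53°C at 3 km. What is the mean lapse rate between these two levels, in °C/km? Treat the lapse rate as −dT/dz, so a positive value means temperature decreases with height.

Γ = −ΔT/Δz = (-8.2 − (-9.53)) / (3000 − 1100) m
  = 1.33°C / 1.9 km = 0.7°C/km

0.7°C/km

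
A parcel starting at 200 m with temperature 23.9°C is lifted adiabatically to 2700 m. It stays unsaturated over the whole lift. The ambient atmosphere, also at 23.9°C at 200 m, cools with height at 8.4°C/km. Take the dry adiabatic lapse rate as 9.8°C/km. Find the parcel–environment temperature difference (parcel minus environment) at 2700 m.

-3.5°C (parcel cooler than environment)

Parcel:
  Dry to 2700 m: -9.8 × 2.5 km = -24.5°C, so T = -0.6°C.
Environment:
  Environment to 2700 m: -8.4 × 2.5 km = -21°C, so T = 2.9°C.
T_parcel − T_env = -0.6 − 2.9 = -3.5°C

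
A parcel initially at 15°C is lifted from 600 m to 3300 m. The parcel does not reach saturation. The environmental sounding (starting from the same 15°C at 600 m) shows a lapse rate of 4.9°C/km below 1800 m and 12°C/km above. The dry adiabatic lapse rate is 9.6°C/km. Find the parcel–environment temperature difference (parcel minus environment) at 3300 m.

-2.04°C (parcel cooler than environment)

Parcel:
  Dry to 3300 m: -9.6 × 2.7 km = -25.92°C, so T = -10.92°C.
Environment:
  Environment, lower layer to 1800 m: -4.9 × 1.2 km = -5.88°C, so T = 9.12°C.
  Environment, upper layer to 3300 m: -12 × 1.5 km = -18°C, so T = -8.88°C.
T_parcel − T_env = -10.92 − (-8.88) = -2.04°C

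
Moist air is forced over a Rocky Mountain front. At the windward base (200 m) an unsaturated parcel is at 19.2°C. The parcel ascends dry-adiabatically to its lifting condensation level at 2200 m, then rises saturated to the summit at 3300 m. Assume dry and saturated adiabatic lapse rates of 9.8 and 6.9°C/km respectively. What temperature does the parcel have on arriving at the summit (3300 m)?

-7.99°C

From 200 m to 2200 m (dry): cools by 9.8 × 2 = 19.6°C, giving -0.4°C.
From 2200 m to 3300 m (saturated): cools by 6.9 × 1.1 = 7.59°C, giving -7.99°C.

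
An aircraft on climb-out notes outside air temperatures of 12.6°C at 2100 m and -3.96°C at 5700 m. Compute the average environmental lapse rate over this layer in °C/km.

Γ = −ΔT/Δz = (12.6 − (-3.96)) / (5700 − 2100) m
  = 16.56°C / 3.6 km = 4.6°C/km

4.6°C/km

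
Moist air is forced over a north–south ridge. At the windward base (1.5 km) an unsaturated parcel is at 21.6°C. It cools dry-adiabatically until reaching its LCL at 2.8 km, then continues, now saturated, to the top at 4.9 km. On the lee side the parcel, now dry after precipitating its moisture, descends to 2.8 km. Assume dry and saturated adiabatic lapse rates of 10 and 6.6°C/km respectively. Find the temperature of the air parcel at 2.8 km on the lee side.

From 1500 m to 2800 m (dry): cools by 10 × 1.3 = 13°C, giving 8.6°C.
From 2800 m to 4900 m (saturated): cools by 6.6 × 2.1 = 13.86°C, giving -5.26°C.
From 4900 m to 2800 m (dry descent): warms by 10 × 2.1 = 21°C, giving 15.74°C.

15.74°C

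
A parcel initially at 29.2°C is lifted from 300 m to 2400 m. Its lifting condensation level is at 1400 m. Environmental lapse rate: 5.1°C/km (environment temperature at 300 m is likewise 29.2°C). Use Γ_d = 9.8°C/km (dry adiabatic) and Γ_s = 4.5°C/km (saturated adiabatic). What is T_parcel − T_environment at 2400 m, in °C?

Parcel:
  From 300 m to 1400 m (dry): cools by 9.8 × 1.1 = 10.78°C, giving 18.42°C.
  From 1400 m to 2400 m (saturated): cools by 4.5 × 1 = 4.5°C, giving 13.92°C.
Environment:
  From 300 m to 2400 m (environment): cools by 5.1 × 2.1 = 10.71°C, giving 18.49°C.
T_parcel − T_env = 13.92 − 18.49 = -4.57°C

-4.57°C (parcel cooler than environment)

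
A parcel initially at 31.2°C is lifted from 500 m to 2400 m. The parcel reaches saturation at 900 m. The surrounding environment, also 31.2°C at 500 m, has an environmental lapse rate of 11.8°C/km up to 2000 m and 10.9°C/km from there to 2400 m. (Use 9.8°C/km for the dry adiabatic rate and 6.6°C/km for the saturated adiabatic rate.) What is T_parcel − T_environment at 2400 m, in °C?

+8.24°C (parcel warmer than environment)

Parcel:
  500 → 900 m (dry, 9.8°C/km): ΔT = -9.8 × 0.4 = -3.92°C → T = 27.28°C
  900 → 2400 m (saturated, 6.6°C/km): ΔT = -6.6 × 1.5 = -9.9°C → T = 17.38°C
Environment:
  500 → 2000 m (environment, lower layer, 11.8°C/km): ΔT = -11.8 × 1.5 = -17.7°C → T = 13.5°C
  2000 → 2400 m (environment, upper layer, 10.9°C/km): ΔT = -10.9 × 0.4 = -4.36°C → T = 9.14°C
T_parcel − T_env = 17.38 − 9.14 = +8.24°C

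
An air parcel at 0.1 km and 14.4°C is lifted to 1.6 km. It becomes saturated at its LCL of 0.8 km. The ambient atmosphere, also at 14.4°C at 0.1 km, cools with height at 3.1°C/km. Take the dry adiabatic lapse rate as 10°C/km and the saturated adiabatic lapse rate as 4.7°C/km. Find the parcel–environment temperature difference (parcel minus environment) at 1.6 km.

Parcel:
  Dry to 800 m: -10 × 0.7 km = -7°C, so T = 7.4°C.
  Saturated to 1600 m: -4.7 × 0.8 km = -3.76°C, so T = 3.64°C.
Environment:
  Environment to 1600 m: -3.1 × 1.5 km = -4.65°C, so T = 9.75°C.
T_parcel − T_env = 3.64 − 9.75 = -6.11°C

-6.11°C (parcel cooler than environment)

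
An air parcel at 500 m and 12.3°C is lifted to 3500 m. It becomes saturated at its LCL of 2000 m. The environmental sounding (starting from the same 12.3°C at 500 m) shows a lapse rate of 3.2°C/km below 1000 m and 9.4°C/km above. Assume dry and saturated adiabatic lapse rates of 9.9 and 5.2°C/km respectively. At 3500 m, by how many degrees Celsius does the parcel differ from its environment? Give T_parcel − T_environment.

Parcel:
  500 → 2000 m (dry, 9.9°C/km): ΔT = -9.9 × 1.5 = -14.85°C → T = -2.55°C
  2000 → 3500 m (saturated, 5.2°C/km): ΔT = -5.2 × 1.5 = -7.8°C → T = -10.35°C
Environment:
  500 → 1000 m (environment, lower layer, 3.2°C/km): ΔT = -3.2 × 0.5 = -1.6°C → T = 10.7°C
  1000 → 3500 m (environment, upper layer, 9.4°C/km): ΔT = -9.4 × 2.5 = -23.5°C → T = -12.8°C
T_parcel − T_env = -10.35 − (-12.8) = +2.45°C

+2.45°C (parcel warmer than environment)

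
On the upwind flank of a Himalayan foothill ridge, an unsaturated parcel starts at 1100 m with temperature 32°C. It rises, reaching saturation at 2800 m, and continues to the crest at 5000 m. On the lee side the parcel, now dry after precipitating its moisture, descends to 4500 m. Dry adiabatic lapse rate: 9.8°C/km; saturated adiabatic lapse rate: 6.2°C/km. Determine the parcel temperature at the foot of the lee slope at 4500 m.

6.6°C

Dry to 2800 m: -9.8 × 1.7 km = -16.66°C, so T = 15.34°C.
Saturated to 5000 m: -6.2 × 2.2 km = -13.64°C, so T = 1.7°C.
Dry descent to 4500 m: +9.8 × 0.5 km = +4.9°C, so T = 6.6°C.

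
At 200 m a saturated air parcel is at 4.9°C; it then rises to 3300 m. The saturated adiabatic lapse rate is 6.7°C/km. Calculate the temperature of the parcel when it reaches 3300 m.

-15.87°C

Saturated adiabatic to 3300 m: -6.7 × 3.1 km = -20.77°C, so T = -15.87°C.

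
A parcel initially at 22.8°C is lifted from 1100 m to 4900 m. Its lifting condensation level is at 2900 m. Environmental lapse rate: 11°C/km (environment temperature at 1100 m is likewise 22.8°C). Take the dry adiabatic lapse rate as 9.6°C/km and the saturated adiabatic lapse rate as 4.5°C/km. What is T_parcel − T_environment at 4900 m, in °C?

+15.52°C (parcel warmer than environment)

Parcel:
  Dry to 2900 m: -9.6 × 1.8 km = -17.28°C, so T = 5.52°C.
  Saturated to 4900 m: -4.5 × 2 km = -9°C, so T = -3.48°C.
Environment:
  Environment to 4900 m: -11 × 3.8 km = -41.8°C, so T = -19°C.
T_parcel − T_env = -3.48 − (-19) = +15.52°C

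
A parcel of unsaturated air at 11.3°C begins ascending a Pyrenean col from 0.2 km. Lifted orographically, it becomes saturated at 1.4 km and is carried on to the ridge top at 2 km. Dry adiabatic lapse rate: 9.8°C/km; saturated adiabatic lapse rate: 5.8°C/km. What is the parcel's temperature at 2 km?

-3.94°C

From 200 m to 1400 m (dry): cools by 9.8 × 1.2 = 11.76°C, giving -0.46°C.
From 1400 m to 2000 m (saturated): cools by 5.8 × 0.6 = 3.48°C, giving -3.94°C.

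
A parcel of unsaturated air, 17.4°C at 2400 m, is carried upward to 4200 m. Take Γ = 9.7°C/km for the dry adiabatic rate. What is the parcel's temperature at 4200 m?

-0.06°C

Dry adiabatic to 4200 m: -9.7 × 1.8 km = -17.46°C, so T = -0.06°C.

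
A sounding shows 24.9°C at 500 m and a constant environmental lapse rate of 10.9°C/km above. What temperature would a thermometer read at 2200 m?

6.37°C

Environmental to 2200 m: -10.9 × 1.7 km = -18.53°C, so T = 6.37°C.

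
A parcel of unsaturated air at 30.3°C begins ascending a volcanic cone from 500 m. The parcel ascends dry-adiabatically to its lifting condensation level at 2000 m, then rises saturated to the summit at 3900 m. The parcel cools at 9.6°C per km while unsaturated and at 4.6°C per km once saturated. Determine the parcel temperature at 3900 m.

From 500 m to 2000 m (dry): cools by 9.6 × 1.5 = 14.4°C, giving 15.9°C.
From 2000 m to 3900 m (saturated): cools by 4.6 × 1.9 = 8.74°C, giving 7.16°C.

7.16°C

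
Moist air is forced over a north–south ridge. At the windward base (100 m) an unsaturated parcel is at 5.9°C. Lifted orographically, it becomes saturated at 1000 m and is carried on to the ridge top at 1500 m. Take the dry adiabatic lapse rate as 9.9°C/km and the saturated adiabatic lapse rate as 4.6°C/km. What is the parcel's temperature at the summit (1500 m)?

-5.31°C

100 → 1000 m (dry, 9.9°C/km): ΔT = -9.9 × 0.9 = -8.91°C → T = -3.01°C
1000 → 1500 m (saturated, 4.6°C/km): ΔT = -4.6 × 0.5 = -2.3°C → T = -5.31°C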